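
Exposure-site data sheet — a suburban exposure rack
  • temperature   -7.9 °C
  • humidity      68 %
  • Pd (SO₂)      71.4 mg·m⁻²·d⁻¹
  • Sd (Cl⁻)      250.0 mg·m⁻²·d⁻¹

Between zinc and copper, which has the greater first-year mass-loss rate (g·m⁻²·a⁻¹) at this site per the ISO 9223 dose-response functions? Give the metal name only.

zinc: temperature factor f = +0.038·(-17.9) = -0.6802
  SO₂ term: 0.0129·71.4^0.44·exp(0.046·68-0.6802) = 0.9756
  Cl⁻ term: 0.0175·250.0^0.57·exp(0.008·68+0.085·-7.9) = 0.3585
  sum: 0.9756 + 0.3585 → r_corr = 1.334 μm/a
  mass loss = 1.334 μm/a × 7.14 g/cm³ = 9.526 g·m⁻²·a⁻¹
copper: T≤10 °C ⇒ hinge +0.126·(-7.9−10) = -2.2554
  SO₂ term: 0.0053·71.4^0.26·exp(0.059·68-2.2554) = 0.09314
  Cl⁻ term: 0.01025·250.0^0.27·exp(0.036·68+0.049·-7.9) = 0.3574
  sum: 0.09314 + 0.3574 → r_corr = 0.4506 μm/a
  mass loss = 0.4506 μm/a × 8.96 g/cm³ = 4.037 g·m⁻²·a⁻¹
Ordering by g·m⁻²·a⁻¹: zinc (9.53) > copper (4.04)

zinc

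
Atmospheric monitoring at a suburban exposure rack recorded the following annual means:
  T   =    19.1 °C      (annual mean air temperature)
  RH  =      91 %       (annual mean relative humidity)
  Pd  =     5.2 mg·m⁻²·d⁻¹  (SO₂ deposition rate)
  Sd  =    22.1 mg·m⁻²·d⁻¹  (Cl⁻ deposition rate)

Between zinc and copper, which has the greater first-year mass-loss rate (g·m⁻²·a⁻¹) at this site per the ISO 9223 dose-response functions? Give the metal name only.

zinc: temperature factor f = -0.071·(9.1) = -0.6461
  SO₂ term: 0.0129·5.2^0.44·exp(0.046·91-0.6461) = 0.9183
  Cl⁻ term: 0.0175·22.1^0.57·exp(0.008·91+0.085·19.1) = 1.073
  r_corr = 0.9183 + 1.073 = 1.991 μm/a
  mass loss = 1.991 μm/a × 7.14 g/cm³ = 14.22 g·m⁻²·a⁻¹
copper: f(T) = -0.080·(T−10) [T>10 °C] = -0.7280
  Pd branch = 0.0053·Pd^0.26·e^(0.059·RH+f) = 0.8433 μm/a
  Cl⁻ term: 0.01025·22.1^0.27·exp(0.036·91+0.049·19.1) = 1.596
  r_corr = 0.8433 + 1.596 = 2.439 μm/a
  mass loss = 2.439 μm/a × 8.96 g/cm³ = 21.85 g·m⁻²·a⁻¹
Ordering by g·m⁻²·a⁻¹: copper (21.9) > zinc (14.2)

copper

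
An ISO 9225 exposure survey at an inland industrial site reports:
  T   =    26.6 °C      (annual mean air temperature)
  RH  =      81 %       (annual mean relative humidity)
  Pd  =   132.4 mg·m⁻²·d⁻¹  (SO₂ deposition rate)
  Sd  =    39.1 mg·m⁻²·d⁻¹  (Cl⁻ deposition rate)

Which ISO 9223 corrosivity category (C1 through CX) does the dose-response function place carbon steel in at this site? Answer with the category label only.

carbon steel: T>10 °C ⇒ hinge -0.054·(26.6−10) = -0.8964
  SO₂ term: 1.77·132.4^0.52·exp(0.02·81-0.8964) = 46.3
  Sd branch = 0.102·Sd^0.62·e^(0.033·RH+0.04·T) = 41.56 μm/a
  r_corr = 46.3 + 41.56 = 87.87 μm/a
87.9 μm/a falls in (80, 200] for carbon steel → category C5

C5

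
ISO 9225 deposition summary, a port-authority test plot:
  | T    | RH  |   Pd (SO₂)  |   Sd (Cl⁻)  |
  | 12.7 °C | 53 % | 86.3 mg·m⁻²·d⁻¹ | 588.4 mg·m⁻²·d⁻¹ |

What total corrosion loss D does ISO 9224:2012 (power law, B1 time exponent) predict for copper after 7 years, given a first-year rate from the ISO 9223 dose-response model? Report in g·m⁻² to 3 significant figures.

copper: T>10 °C ⇒ hinge -0.080·(12.7−10) = -0.2160
  Pd branch = 0.0053·Pd^0.26·e^(0.059·RH+f) = 0.3104 μm/a
  Cl⁻ term: 0.01025·588.4^0.27·exp(0.036·53+0.049·12.7) = 0.7202
  sum: 0.3104 + 0.7202 → r_corr = 1.031 μm/a
Long-term exponent b (ISO 9224 Table 2, B1) = 0.667
  D(7) = 1.031 × 7^0.667 = 1.031 × 3.662 = 3.773 μm
  Mass loss = 3.773 μm × 8.96 g/cm³ = 33.81 g·m⁻²

D(7) = 33.8 g·m⁻²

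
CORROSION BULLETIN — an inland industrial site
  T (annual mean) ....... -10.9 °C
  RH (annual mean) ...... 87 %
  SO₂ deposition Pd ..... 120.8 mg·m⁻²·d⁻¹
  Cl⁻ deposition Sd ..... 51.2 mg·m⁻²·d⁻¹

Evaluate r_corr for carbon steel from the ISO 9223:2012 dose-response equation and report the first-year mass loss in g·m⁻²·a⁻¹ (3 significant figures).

carbon steel: temperature factor f = +0.150·(-20.9) = -3.1350
  Pd branch = 1.77·Pd^0.52·e^(0.02·RH+f) = 5.306 μm/a
  Cl⁻ term: 0.102·51.2^0.62·exp(0.033·87+0.04·-10.9) = 13.36
  sum: 5.306 + 13.36 → r_corr = 18.67 μm/a
Convert to mass loss: 18.67 μm/a × 7.85 g/cm³ = 146.5 g·m⁻²·a⁻¹

r_corr = 147 g·m⁻²·a⁻¹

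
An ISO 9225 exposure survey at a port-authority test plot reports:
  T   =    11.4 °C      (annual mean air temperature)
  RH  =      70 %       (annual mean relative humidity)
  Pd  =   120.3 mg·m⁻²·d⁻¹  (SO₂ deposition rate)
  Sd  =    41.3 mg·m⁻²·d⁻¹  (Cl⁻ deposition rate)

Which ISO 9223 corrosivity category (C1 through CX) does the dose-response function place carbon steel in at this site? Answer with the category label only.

carbon steel: f(T) = -0.054·(T−10) [T>10 °C] = -0.0756
  Pd branch = 1.77·Pd^0.52·e^(0.02·RH+f) = 80.33 μm/a
  Sd branch = 0.102·Sd^0.62·e^(0.033·RH+0.04·T) = 16.28 μm/a
  sum: 80.33 + 16.28 → r_corr = 96.62 μm/a
Category bounds: 80…200 μm/a bracket r_corr ⇒ C5

C5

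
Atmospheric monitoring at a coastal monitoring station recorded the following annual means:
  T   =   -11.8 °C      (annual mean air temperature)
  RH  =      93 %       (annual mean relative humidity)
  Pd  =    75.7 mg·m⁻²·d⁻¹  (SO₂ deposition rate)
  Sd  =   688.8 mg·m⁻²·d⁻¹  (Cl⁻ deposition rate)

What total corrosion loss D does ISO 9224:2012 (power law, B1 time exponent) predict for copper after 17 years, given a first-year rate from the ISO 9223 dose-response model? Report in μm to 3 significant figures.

D(17) = 7.99 μm

copper: T≤10 °C ⇒ hinge +0.126·(-11.8−10) = -2.7468
  sulphur-dioxide contribution → 0.2529 μm/a
  chloride contribution → 0.9548 μm/a
  ⇒ r_corr(copper) = 1.208 μm/a
Long-term exponent b (ISO 9224 Table 2, B1) = 0.667
  D(17) = 1.208 × 17^0.667 = 1.208 × 6.618 = 7.992 μm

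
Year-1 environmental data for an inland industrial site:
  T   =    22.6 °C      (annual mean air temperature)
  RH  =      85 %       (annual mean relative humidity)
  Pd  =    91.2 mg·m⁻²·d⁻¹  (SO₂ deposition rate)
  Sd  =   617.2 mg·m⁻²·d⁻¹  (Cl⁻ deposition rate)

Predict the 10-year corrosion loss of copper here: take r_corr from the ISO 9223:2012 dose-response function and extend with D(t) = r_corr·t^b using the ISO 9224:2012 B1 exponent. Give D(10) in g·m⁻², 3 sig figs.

copper: temperature factor f = -0.080·(12.6) = -1.0080
  sulphur-dioxide contribution → 0.9421 μm/a
  chloride contribution → 3.75 μm/a
  ⇒ r_corr(copper) = 4.692 μm/a
Long-term exponent b (ISO 9224 Table 2, B1) = 0.667
  D(10) = 4.692 × 10^0.667 = 4.692 × 4.645 = 21.79 μm
  Mass loss = 21.79 μm × 8.96 g/cm³ = 195.3 g·m⁻²

D(10) = 195 g·m⁻²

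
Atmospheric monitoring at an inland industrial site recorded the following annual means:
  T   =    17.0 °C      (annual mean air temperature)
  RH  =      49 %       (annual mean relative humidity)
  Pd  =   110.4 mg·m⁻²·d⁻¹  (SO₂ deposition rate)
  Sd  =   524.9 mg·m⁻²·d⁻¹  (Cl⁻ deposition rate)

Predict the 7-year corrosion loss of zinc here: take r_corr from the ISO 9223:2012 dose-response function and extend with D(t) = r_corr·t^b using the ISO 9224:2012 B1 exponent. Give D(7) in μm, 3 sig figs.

zinc: f(T) = -0.071·(T−10) [T>10 °C] = -0.4970
  SO₂ term: 0.0129·110.4^0.44·exp(0.046·49-0.4970) = 0.5923
  Sd branch = 0.0175·Sd^0.57·e^(0.008·RH+0.085·T) = 3.902 μm/a
  sum: 0.5923 + 3.902 → r_corr = 4.494 μm/a
Power-law: D(7) = r_corr · 7^0.813
  D(7) = 4.494 × 7^0.813 = 4.494 × 4.865 = 21.86 μm

D(7) = 21.9 μm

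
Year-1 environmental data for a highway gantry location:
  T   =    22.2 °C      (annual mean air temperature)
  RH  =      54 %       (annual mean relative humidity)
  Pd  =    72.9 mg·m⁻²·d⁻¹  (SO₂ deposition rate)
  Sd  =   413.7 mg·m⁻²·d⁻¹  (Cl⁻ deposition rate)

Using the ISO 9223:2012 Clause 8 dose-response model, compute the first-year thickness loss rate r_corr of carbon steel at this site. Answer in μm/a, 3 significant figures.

r_corr = 86.8 μm/a

carbon steel: T>10 °C ⇒ hinge -0.054·(22.2−10) = -0.6588
  Pd branch = 1.77·Pd^0.52·e^(0.02·RH+f) = 25.09 μm/a
  Sd branch = 0.102·Sd^0.62·e^(0.033·RH+0.04·T) = 61.73 μm/a
  r_corr = 25.09 + 61.73 = 86.82 μm/a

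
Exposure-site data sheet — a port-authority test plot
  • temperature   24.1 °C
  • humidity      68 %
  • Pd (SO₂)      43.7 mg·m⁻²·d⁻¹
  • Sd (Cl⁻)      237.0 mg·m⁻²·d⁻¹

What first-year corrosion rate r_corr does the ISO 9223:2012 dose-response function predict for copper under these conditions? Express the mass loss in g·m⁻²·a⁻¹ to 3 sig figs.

r_corr = 17.4 g·m⁻²·a⁻¹

copper: T>10 °C ⇒ hinge -0.080·(24.1−10) = -1.1280
  sulphur-dioxide contribution → 0.2531 μm/a
  chloride contribution → 1.69 μm/a
  total first-year rate 1.943 μm/a
Convert to mass loss: 1.943 μm/a × 8.96 g/cm³ = 17.41 g·m⁻²·a⁻¹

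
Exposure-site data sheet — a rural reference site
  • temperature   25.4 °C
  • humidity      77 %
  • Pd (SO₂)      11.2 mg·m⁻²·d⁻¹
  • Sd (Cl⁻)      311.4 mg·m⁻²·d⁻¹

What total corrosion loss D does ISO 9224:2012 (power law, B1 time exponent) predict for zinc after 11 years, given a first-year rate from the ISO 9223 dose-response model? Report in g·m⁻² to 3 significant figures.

D(11) = 393 g·m⁻²

zinc: T>10 °C ⇒ hinge -0.071·(25.4−10) = -1.0934
  Pd branch = 0.0129·Pd^0.44·e^(0.046·RH+f) = 0.4322 μm/a
  Sd branch = 0.0175·Sd^0.57·e^(0.008·RH+0.085·T) = 7.403 μm/a
  sum: 0.4322 + 7.403 → r_corr = 7.835 μm/a
Long-term exponent b (ISO 9224 Table 2, B1) = 0.813
  D(11) = 7.835 × 11^0.813 = 7.835 × 7.025 = 55.04 μm
  Mass loss = 55.04 μm × 7.14 g/cm³ = 393 g·m⁻²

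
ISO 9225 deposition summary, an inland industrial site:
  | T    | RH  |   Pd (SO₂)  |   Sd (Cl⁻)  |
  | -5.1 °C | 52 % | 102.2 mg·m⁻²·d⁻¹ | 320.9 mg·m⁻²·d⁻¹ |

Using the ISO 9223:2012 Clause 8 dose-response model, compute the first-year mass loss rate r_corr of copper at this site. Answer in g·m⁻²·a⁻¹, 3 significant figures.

copper: temperature factor f = +0.126·(-15.1) = -1.9026
  Pd branch = 0.0053·Pd^0.26·e^(0.059·RH+f) = 0.05661 μm/a
  Cl⁻ term: 0.01025·320.9^0.27·exp(0.036·52+0.049·-5.1) = 0.2466
  r_corr = 0.05661 + 0.2466 = 0.3032 μm/a
Convert to mass loss: 0.3032 μm/a × 8.96 g/cm³ = 2.716 g·m⁻²·a⁻¹

r_corr = 2.72 g·m⁻²·a⁻¹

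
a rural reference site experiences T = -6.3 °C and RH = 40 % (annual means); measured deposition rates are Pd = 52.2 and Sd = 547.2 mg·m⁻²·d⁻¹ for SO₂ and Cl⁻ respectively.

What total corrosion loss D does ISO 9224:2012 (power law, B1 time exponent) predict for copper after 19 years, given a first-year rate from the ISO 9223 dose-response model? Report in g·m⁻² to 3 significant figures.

D(19) = 12.4 g·m⁻²

copper: f(T) = +0.126·(T−10) [T≤10 °C] = -2.0538
  sulphur-dioxide contribution → 0.02013 μm/a
  chloride contribution → 0.1743 μm/a
  total first-year rate 0.1944 μm/a
Power-law: D(19) = r_corr · 19^0.667
  D(19) = 0.1944 × 19^0.667 = 0.1944 × 7.127 = 1.386 μm
  Mass loss = 1.386 μm × 8.96 g/cm³ = 12.42 g·m⁻²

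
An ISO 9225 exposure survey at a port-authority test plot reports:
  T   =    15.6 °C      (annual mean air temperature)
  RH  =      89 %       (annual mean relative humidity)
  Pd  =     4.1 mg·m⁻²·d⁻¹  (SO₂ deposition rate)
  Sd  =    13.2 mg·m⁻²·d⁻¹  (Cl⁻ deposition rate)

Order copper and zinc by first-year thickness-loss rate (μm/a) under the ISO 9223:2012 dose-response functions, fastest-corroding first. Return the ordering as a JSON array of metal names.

copper: T>10 °C ⇒ hinge -0.080·(15.6−10) = -0.4480
  Pd branch = 0.0053·Pd^0.26·e^(0.059·RH+f) = 0.9322 μm/a
  Sd branch = 0.01025·Sd^0.27·e^(0.036·RH+0.049·T) = 1.088 μm/a
  sum: 0.9322 + 1.088 → r_corr = 2.02 μm/a
zinc: temperature factor f = -0.071·(5.6) = -0.3976
  Pd branch = 0.0129·Pd^0.44·e^(0.046·RH+f) = 0.9673 μm/a
  Cl⁻ term: 0.0175·13.2^0.57·exp(0.008·89+0.085·15.6) = 0.5846
  sum: 0.9673 + 0.5846 → r_corr = 1.552 μm/a
Ordering by μm/a: copper (2.02) > zinc (1.55)

["copper", "zinc"]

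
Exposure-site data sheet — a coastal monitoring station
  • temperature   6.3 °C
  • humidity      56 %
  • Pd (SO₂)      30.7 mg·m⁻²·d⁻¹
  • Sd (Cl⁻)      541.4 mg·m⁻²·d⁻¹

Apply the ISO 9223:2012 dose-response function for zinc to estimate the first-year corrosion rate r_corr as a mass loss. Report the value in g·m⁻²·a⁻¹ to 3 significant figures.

zinc: temperature factor f = +0.038·(-3.7) = -0.1406
  SO₂ term: 0.0129·30.7^0.44·exp(0.046·56-0.1406) = 0.6647
  Sd branch = 0.0175·Sd^0.57·e^(0.008·RH+0.085·T) = 1.692 μm/a
  sum: 0.6647 + 1.692 → r_corr = 2.356 μm/a
Convert to mass loss: 2.356 μm/a × 7.14 g/cm³ = 16.82 g·m⁻²·a⁻¹

r_corr = 16.8 g·m⁻²·a⁻¹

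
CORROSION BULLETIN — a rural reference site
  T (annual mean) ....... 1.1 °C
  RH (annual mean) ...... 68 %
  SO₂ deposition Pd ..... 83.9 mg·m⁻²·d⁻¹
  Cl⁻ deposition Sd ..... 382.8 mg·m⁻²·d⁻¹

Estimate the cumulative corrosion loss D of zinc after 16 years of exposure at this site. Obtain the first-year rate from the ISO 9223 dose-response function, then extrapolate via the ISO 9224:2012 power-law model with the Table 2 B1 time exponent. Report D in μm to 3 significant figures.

zinc: temperature factor f = +0.038·(-8.9) = -0.3382
  sulphur-dioxide contribution → 1.474 μm/a
  chloride contribution → 0.9822 μm/a
  total first-year rate 2.457 μm/a
Long-term exponent b (ISO 9224 Table 2, B1) = 0.813
  D(16) = 2.457 × 16^0.813 = 2.457 × 9.527 = 23.4 μm

D(16) = 23.4 μm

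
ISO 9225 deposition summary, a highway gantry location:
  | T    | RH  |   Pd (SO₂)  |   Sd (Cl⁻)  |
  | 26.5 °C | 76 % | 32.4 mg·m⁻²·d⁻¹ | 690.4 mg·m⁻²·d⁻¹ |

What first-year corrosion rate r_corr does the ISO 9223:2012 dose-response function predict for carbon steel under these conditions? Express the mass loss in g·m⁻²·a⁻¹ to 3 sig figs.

carbon steel: f(T) = -0.054·(T−10) [T>10 °C] = -0.8910
  SO₂ term: 1.77·32.4^0.52·exp(0.02·76-0.8910) = 20.26
  Sd branch = 0.102·Sd^0.62·e^(0.033·RH+0.04·T) = 208.2 μm/a
  r_corr = 20.26 + 208.2 = 228.4 μm/a
Convert to mass loss: 228.4 μm/a × 7.85 g/cm³ = 1793 g·m⁻²·a⁻¹

r_corr = 1.79e+03 g·m⁻²·a⁻¹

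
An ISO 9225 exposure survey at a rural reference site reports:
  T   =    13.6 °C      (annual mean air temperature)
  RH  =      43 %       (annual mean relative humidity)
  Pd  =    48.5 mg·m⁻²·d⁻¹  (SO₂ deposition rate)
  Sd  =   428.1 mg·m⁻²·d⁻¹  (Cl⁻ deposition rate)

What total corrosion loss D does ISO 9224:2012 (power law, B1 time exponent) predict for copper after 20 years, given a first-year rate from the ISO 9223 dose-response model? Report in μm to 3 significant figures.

D(20) = 4.57 μm

copper: f(T) = -0.080·(T−10) [T>10 °C] = -0.2880
  Pd branch = 0.0053·Pd^0.26·e^(0.059·RH+f) = 0.1378 μm/a
  Sd branch = 0.01025·Sd^0.27·e^(0.036·RH+0.049·T) = 0.4819 μm/a
  r_corr = 0.1378 + 0.4819 = 0.6197 μm/a
Long-term exponent b (ISO 9224 Table 2, B1) = 0.667
  D(20) = 0.6197 × 20^0.667 = 0.6197 × 7.375 = 4.571 μm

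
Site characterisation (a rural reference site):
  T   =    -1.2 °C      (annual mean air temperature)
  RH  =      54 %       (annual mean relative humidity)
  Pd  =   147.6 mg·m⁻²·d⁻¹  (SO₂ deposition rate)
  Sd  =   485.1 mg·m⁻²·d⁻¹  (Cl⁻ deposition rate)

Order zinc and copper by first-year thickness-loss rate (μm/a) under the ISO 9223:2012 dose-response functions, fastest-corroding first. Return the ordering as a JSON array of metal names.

["zinc", "copper"]

zinc: f(T) = +0.038·(T−10) [T≤10 °C] = -0.4256
  SO₂ term: 0.0129·147.6^0.44·exp(0.046·54-0.4256) = 0.9098
  Sd branch = 0.0175·Sd^0.57·e^(0.008·RH+0.085·T) = 0.8266 μm/a
  r_corr = 0.9098 + 0.8266 = 1.736 μm/a
copper: temperature factor f = +0.126·(-11.2) = -1.4112
  SO₂ term: 0.0053·147.6^0.26·exp(0.059·54-1.4112) = 0.1146
  Sd branch = 0.01025·Sd^0.27·e^(0.036·RH+0.049·T) = 0.3586 μm/a
  sum: 0.1146 + 0.3586 → r_corr = 0.4732 μm/a
Ordering by μm/a: zinc (1.74) > copper (0.473)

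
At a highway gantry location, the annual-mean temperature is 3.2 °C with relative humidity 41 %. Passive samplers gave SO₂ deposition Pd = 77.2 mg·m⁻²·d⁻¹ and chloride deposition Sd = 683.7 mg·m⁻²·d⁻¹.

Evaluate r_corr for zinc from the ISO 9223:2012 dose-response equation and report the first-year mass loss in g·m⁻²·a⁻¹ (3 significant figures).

zinc: f(T) = +0.038·(T−10) [T≤10 °C] = -0.2584
  sulphur-dioxide contribution → 0.4446 μm/a
  chloride contribution → 1.317 μm/a
  ⇒ r_corr(zinc) = 1.761 μm/a
Convert to mass loss: 1.761 μm/a × 7.14 g/cm³ = 12.58 g·m⁻²·a⁻¹

r_corr = 12.6 g·m⁻²·a⁻¹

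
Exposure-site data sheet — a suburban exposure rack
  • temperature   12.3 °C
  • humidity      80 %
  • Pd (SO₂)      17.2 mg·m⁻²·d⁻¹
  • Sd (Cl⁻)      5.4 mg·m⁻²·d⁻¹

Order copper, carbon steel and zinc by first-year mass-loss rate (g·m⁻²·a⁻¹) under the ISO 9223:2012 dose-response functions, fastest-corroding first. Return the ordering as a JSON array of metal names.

["carbon steel", "copper", "zinc"]

copper: T>10 °C ⇒ hinge -0.080·(12.3−10) = -0.1840
  sulphur-dioxide contribution → 1.036 μm/a
  chloride contribution → 0.526 μm/a
  ⇒ r_corr(copper) = 1.562 μm/a
  mass loss = 1.562 μm/a × 8.96 g/cm³ = 14 g·m⁻²·a⁻¹
carbon steel: f(T) = -0.054·(T−10) [T>10 °C] = -0.1242
  sulphur-dioxide contribution → 33.99 μm/a
  chloride contribution → 6.651 μm/a
  ⇒ r_corr(carbon steel) = 40.64 μm/a
  mass loss = 40.64 μm/a × 7.85 g/cm³ = 319.1 g·m⁻²·a⁻¹
zinc: f(T) = -0.071·(T−10) [T>10 °C] = -0.1633
  sulphur-dioxide contribution → 1.519 μm/a
  chloride contribution → 0.2469 μm/a
  total first-year rate 1.766 μm/a
  mass loss = 1.766 μm/a × 7.14 g/cm³ = 12.61 g·m⁻²·a⁻¹
Ordering by g·m⁻²·a⁻¹: carbon steel (319) > copper (14) > zinc (12.6)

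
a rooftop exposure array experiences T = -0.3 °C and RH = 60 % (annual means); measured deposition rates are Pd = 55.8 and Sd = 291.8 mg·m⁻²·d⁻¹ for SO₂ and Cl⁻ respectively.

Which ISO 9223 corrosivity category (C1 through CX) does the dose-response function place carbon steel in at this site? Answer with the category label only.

carbon steel: temperature factor f = +0.150·(-10.3) = -1.5450
  Pd branch = 1.77·Pd^0.52·e^(0.02·RH+f) = 10.15 μm/a
  Cl⁻ term: 0.102·291.8^0.62·exp(0.033·60+0.04·-0.3) = 24.64
  r_corr = 10.15 + 24.64 = 34.79 μm/a
Category bounds: 25…50 μm/a bracket r_corr ⇒ C3

C3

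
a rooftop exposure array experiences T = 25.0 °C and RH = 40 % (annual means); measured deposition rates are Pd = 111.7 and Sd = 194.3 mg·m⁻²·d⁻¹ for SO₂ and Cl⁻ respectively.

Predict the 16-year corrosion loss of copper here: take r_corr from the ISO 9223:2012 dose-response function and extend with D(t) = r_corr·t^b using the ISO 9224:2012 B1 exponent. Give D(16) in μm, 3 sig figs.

copper: f(T) = -0.080·(T−10) [T>10 °C] = -1.2000
  SO₂ term: 0.0053·111.7^0.26·exp(0.059·40-1.2000) = 0.05762
  Cl⁻ term: 0.01025·194.3^0.27·exp(0.036·40+0.049·25.0) = 0.611
  sum: 0.05762 + 0.611 → r_corr = 0.6686 μm/a
Long-term exponent b (ISO 9224 Table 2, B1) = 0.667
  D(16) = 0.6686 × 16^0.667 = 0.6686 × 6.355 = 4.249 μm

D(16) = 4.25 μm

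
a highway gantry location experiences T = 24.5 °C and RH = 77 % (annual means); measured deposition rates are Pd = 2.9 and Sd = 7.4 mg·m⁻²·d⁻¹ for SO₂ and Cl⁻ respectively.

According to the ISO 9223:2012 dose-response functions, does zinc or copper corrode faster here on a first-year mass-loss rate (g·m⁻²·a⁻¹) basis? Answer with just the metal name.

zinc: f(T) = -0.071·(T−10) [T>10 °C] = -1.0295
  sulphur-dioxide contribution → 0.2542 μm/a
  chloride contribution → 0.8137 μm/a
  total first-year rate 1.068 μm/a
  mass loss = 1.068 μm/a × 7.14 g/cm³ = 7.625 g·m⁻²·a⁻¹
copper: temperature factor f = -0.080·(14.5) = -1.1600
  sulphur-dioxide contribution → 0.2059 μm/a
  chloride contribution → 0.9347 μm/a
  total first-year rate 1.141 μm/a
  mass loss = 1.141 μm/a × 8.96 g/cm³ = 10.22 g·m⁻²·a⁻¹
Ordering by g·m⁻²·a⁻¹: copper (10.2) > zinc (7.62)

copper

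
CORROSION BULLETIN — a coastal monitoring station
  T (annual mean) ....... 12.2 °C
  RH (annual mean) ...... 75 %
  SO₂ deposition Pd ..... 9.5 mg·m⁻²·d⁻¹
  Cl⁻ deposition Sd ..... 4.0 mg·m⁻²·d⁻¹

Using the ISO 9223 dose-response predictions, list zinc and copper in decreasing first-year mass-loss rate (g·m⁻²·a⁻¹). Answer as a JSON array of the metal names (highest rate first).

zinc: f(T) = -0.071·(T−10) [T>10 °C] = -0.1562
  sulphur-dioxide contribution → 0.936 μm/a
  chloride contribution → 0.1982 μm/a
  total first-year rate 1.134 μm/a
  mass loss = 1.134 μm/a × 7.14 g/cm³ = 8.098 g·m⁻²·a⁻¹
copper: f(T) = -0.080·(T−10) [T>10 °C] = -0.1760
  sulphur-dioxide contribution → 0.6665 μm/a
  chloride contribution → 0.4032 μm/a
  ⇒ r_corr(copper) = 1.07 μm/a
  mass loss = 1.07 μm/a × 8.96 g/cm³ = 9.584 g·m⁻²·a⁻¹
Ordering by g·m⁻²·a⁻¹: copper (9.58) > zinc (8.1)

["copper", "zinc"]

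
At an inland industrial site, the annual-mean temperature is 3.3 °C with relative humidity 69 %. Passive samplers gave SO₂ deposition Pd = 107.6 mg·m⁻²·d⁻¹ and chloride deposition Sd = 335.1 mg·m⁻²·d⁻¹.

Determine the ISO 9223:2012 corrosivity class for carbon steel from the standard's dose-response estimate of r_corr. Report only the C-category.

carbon steel: temperature factor f = +0.150·(-6.7) = -1.0050
  SO₂ term: 1.77·107.6^0.52·exp(0.02·69-1.0050) = 29.33
  Sd branch = 0.102·Sd^0.62·e^(0.033·RH+0.04·T) = 41.73 μm/a
  r_corr = 29.33 + 41.73 = 71.06 μm/a
Category bounds: 50…80 μm/a bracket r_corr ⇒ C4

C4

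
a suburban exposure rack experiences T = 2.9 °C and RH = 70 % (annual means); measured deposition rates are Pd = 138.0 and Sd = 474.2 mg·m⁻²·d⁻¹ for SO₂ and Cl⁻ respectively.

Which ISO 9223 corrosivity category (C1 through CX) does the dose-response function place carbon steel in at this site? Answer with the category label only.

C5

carbon steel: temperature factor f = +0.150·(-7.1) = -1.0650
  Pd branch = 1.77·Pd^0.52·e^(0.02·RH+f) = 32.08 μm/a
  Sd branch = 0.102·Sd^0.62·e^(0.033·RH+0.04·T) = 52.64 μm/a
  r_corr = 32.08 + 52.64 = 84.71 μm/a
84.7 μm/a falls in (80, 200] for carbon steel → category C5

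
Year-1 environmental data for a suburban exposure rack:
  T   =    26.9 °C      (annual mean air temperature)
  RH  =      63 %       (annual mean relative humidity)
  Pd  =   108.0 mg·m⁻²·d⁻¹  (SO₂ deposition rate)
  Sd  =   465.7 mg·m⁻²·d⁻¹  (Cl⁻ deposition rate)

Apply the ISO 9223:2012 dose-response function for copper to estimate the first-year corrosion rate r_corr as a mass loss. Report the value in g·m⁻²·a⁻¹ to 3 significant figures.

r_corr = 19.1 g·m⁻²·a⁻¹

copper: temperature factor f = -0.080·(16.9) = -1.3520
  SO₂ term: 0.0053·108.0^0.26·exp(0.059·63-1.3520) = 0.1906
  Sd branch = 0.01025·Sd^0.27·e^(0.036·RH+0.049·T) = 1.943 μm/a
  sum: 0.1906 + 1.943 → r_corr = 2.134 μm/a
Convert to mass loss: 2.134 μm/a × 8.96 g/cm³ = 19.12 g·m⁻²·a⁻¹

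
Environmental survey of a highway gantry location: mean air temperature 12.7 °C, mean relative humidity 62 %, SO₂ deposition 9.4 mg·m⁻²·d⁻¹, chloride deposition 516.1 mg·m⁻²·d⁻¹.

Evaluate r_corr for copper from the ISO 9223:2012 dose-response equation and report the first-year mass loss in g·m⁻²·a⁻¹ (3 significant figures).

copper: temperature factor f = -0.080·(2.7) = -0.2160
  Pd branch = 0.0053·Pd^0.26·e^(0.059·RH+f) = 0.2966 μm/a
  Cl⁻ term: 0.01025·516.1^0.27·exp(0.036·62+0.049·12.7) = 0.9611
  sum: 0.2966 + 0.9611 → r_corr = 1.258 μm/a
Convert to mass loss: 1.258 μm/a × 8.96 g/cm³ = 11.27 g·m⁻²·a⁻¹

r_corr = 11.3 g·m⁻²·a⁻¹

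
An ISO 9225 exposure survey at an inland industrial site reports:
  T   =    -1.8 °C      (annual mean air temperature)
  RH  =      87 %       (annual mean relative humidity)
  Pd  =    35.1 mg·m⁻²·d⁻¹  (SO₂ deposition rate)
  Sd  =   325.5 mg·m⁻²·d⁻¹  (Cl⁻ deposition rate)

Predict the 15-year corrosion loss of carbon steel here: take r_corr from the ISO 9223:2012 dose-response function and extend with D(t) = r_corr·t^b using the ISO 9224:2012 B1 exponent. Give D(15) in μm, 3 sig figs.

D(15) = 295 μm

carbon steel: f(T) = +0.150·(T−10) [T≤10 °C] = -1.7700
  SO₂ term: 1.77·35.1^0.52·exp(0.02·87-1.7700) = 10.93
  Sd branch = 0.102·Sd^0.62·e^(0.033·RH+0.04·T) = 60.53 μm/a
  sum: 10.93 + 60.53 → r_corr = 71.46 μm/a
ISO 9224: D(t) = r_corr · t^b with b = 0.523 (carbon steel, B1)
  D(15) = 71.46 × 15^0.523 = 71.46 × 4.122 = 294.5 μm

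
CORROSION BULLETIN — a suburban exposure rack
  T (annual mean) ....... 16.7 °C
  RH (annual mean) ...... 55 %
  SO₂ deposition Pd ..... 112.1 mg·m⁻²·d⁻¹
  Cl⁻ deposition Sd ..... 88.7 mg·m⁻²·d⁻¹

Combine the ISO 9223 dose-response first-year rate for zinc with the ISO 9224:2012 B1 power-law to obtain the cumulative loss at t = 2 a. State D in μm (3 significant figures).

zinc: f(T) = -0.071·(T−10) [T>10 °C] = -0.4757
  SO₂ term: 0.0129·112.1^0.44·exp(0.046·55-0.4757) = 0.8028
  Cl⁻ term: 0.0175·88.7^0.57·exp(0.008·55+0.085·16.7) = 1.449
  r_corr = 0.8028 + 1.449 = 2.251 μm/a
Long-term exponent b (ISO 9224 Table 2, B1) = 0.813
  D(2) = 2.251 × 2^0.813 = 2.251 × 1.757 = 3.955 μm

D(2) = 3.96 μm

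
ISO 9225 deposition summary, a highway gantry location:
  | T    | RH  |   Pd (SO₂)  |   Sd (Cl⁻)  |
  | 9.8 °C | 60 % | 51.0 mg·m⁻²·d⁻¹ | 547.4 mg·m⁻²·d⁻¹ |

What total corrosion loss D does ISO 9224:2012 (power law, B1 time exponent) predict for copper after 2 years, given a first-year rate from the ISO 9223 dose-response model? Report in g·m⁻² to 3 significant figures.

copper: T≤10 °C ⇒ hinge +0.126·(9.8−10) = -0.0252
  Pd branch = 0.0053·Pd^0.26·e^(0.059·RH+f) = 0.4951 μm/a
  Sd branch = 0.01025·Sd^0.27·e^(0.036·RH+0.049·T) = 0.7883 μm/a
  r_corr = 0.4951 + 0.7883 = 1.283 μm/a
Power-law: D(2) = r_corr · 2^0.667
  D(2) = 1.283 × 2^0.667 = 1.283 × 1.588 = 2.038 μm
  Mass loss = 2.038 μm × 8.96 g/cm³ = 18.26 g·m⁻²

D(2) = 18.3 g·m⁻²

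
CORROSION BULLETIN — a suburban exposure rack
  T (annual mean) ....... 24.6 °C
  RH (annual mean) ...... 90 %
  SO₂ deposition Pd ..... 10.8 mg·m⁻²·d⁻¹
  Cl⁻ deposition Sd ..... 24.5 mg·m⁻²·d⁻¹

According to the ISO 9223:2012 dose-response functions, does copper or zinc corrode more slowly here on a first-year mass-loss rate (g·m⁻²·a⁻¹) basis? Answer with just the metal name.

copper: temperature factor f = -0.080·(14.6) = -1.1680
  SO₂ term: 0.0053·10.8^0.26·exp(0.059·90-1.1680) = 0.6192
  Cl⁻ term: 0.01025·24.5^0.27·exp(0.036·90+0.049·24.6) = 2.072
  r_corr = 0.6192 + 2.072 = 2.691 μm/a
  mass loss = 2.691 μm/a × 8.96 g/cm³ = 24.11 g·m⁻²·a⁻¹
zinc: f(T) = -0.071·(T−10) [T>10 °C] = -1.0366
  SO₂ term: 0.0129·10.8^0.44·exp(0.046·90-1.0366) = 0.8186
  Cl⁻ term: 0.0175·24.5^0.57·exp(0.008·90+0.085·24.6) = 1.802
  sum: 0.8186 + 1.802 → r_corr = 2.62 μm/a
  mass loss = 2.62 μm/a × 7.14 g/cm³ = 18.71 g·m⁻²·a⁻¹
Ordering by g·m⁻²·a⁻¹: copper (24.1) > zinc (18.7)

zinc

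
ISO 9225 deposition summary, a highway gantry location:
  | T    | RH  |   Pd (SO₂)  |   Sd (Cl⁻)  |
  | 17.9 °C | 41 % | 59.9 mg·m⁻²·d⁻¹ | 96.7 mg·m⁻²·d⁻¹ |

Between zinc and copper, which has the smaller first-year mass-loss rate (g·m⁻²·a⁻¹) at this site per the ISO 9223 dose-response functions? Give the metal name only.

copper

zinc: temperature factor f = -0.071·(7.9) = -0.5609
  Pd branch = 0.0129·Pd^0.44·e^(0.046·RH+f) = 0.2939 μm/a
  Sd branch = 0.0175·Sd^0.57·e^(0.008·RH+0.085·T) = 1.506 μm/a
  r_corr = 0.2939 + 1.506 = 1.8 μm/a
  mass loss = 1.8 μm/a × 7.14 g/cm³ = 12.85 g·m⁻²·a⁻¹
copper: T>10 °C ⇒ hinge -0.080·(17.9−10) = -0.6320
  SO₂ term: 0.0053·59.9^0.26·exp(0.059·41-0.6320) = 0.09173
  Sd branch = 0.01025·Sd^0.27·e^(0.036·RH+0.049·T) = 0.3704 μm/a
  sum: 0.09173 + 0.3704 → r_corr = 0.4622 μm/a
  mass loss = 0.4622 μm/a × 8.96 g/cm³ = 4.141 g·m⁻²·a⁻¹
Ordering by g·m⁻²·a⁻¹: zinc (12.9) > copper (4.14)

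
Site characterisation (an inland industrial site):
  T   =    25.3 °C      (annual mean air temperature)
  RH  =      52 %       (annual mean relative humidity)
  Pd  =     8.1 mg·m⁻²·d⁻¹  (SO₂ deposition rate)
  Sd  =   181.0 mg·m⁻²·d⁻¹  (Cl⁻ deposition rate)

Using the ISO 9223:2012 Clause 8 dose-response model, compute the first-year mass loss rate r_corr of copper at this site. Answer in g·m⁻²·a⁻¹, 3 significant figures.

copper: T>10 °C ⇒ hinge -0.080·(25.3−10) = -1.2240
  SO₂ term: 0.0053·8.1^0.26·exp(0.059·52-1.2240) = 0.05772
  Sd branch = 0.01025·Sd^0.27·e^(0.036·RH+0.049·T) = 0.9369 μm/a
  r_corr = 0.05772 + 0.9369 = 0.9946 μm/a
Convert to mass loss: 0.9946 μm/a × 8.96 g/cm³ = 8.912 g·m⁻²·a⁻¹

r_corr = 8.91 g·m⁻²·a⁻¹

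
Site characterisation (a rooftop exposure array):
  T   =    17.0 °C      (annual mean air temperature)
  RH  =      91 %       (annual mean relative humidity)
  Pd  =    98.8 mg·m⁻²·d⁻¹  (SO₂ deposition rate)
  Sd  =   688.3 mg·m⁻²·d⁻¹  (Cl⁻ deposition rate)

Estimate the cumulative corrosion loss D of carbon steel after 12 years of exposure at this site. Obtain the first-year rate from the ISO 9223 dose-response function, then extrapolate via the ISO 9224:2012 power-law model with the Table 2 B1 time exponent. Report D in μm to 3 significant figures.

D(12) = 1.15e+03 μm

carbon steel: T>10 °C ⇒ hinge -0.054·(17.0−10) = -0.3780
  Pd branch = 1.77·Pd^0.52·e^(0.02·RH+f) = 81.56 μm/a
  Sd branch = 0.102·Sd^0.62·e^(0.033·RH+0.04·T) = 233.1 μm/a
  r_corr = 81.56 + 233.1 = 314.7 μm/a
Power-law: D(12) = r_corr · 12^0.523
  D(12) = 314.7 × 12^0.523 = 314.7 × 3.668 = 1154 μm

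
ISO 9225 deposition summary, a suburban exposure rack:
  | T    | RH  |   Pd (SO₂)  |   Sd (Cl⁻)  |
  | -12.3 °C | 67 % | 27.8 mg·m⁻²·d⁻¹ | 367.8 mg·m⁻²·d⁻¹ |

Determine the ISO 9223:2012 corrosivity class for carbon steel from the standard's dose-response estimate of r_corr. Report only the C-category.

carbon steel: f(T) = +0.150·(T−10) [T≤10 °C] = -3.3450
  Pd branch = 1.77·Pd^0.52·e^(0.02·RH+f) = 1.343 μm/a
  Sd branch = 0.102·Sd^0.62·e^(0.033·RH+0.04·T) = 22.17 μm/a
  r_corr = 1.343 + 22.17 = 23.52 μm/a
Category bounds: 1.3…25 μm/a bracket r_corr ⇒ C2

C2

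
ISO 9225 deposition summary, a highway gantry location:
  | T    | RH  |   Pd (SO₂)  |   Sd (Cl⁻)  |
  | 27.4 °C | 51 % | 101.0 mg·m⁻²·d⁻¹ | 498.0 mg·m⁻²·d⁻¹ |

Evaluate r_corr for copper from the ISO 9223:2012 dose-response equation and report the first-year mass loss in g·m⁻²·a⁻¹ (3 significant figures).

copper: temperature factor f = -0.080·(17.4) = -1.3920
  sulphur-dioxide contribution → 0.08864 μm/a
  chloride contribution → 1.317 μm/a
  total first-year rate 1.405 μm/a
Convert to mass loss: 1.405 μm/a × 8.96 g/cm³ = 12.59 g·m⁻²·a⁻¹

r_corr = 12.6 g·m⁻²·a⁻¹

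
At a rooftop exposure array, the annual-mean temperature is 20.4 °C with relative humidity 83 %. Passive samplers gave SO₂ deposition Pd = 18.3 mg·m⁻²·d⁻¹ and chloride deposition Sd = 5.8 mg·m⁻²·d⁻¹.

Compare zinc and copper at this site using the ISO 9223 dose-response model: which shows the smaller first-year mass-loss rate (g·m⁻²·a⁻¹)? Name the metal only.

zinc: temperature factor f = -0.071·(10.4) = -0.7384
  sulphur-dioxide contribution → 1.008 μm/a
  chloride contribution → 0.5244 μm/a
  total first-year rate 1.533 μm/a
  mass loss = 1.533 μm/a × 7.14 g/cm³ = 10.94 g·m⁻²·a⁻¹
copper: temperature factor f = -0.080·(10.4) = -0.8320
  sulphur-dioxide contribution → 0.6575 μm/a
  chloride contribution → 0.8885 μm/a
  ⇒ r_corr(copper) = 1.546 μm/a
  mass loss = 1.546 μm/a × 8.96 g/cm³ = 13.85 g·m⁻²·a⁻¹
Ordering by g·m⁻²·a⁻¹: copper (13.9) > zinc (10.9)

zinc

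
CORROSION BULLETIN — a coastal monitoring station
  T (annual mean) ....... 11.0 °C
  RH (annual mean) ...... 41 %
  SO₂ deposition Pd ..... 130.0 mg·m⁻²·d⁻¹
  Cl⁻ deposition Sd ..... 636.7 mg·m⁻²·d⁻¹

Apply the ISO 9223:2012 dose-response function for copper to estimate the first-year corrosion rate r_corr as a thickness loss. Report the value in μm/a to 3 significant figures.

r_corr = 0.634 μm/a

copper: temperature factor f = -0.080·(1.0) = -0.0800
  sulphur-dioxide contribution → 0.1949 μm/a
  chloride contribution → 0.4394 μm/a
  total first-year rate 0.6343 μm/a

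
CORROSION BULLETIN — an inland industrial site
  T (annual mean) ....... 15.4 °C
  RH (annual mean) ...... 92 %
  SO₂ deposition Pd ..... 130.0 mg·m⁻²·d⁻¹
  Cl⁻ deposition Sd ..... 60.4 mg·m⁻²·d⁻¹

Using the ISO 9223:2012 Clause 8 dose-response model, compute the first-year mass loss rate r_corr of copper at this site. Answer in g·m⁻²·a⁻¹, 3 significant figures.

r_corr = 41.1 g·m⁻²·a⁻¹

copper: f(T) = -0.080·(T−10) [T>10 °C] = -0.4320
  SO₂ term: 0.0053·130.0^0.26·exp(0.059·92-0.4320) = 2.777
  Sd branch = 0.01025·Sd^0.27·e^(0.036·RH+0.049·T) = 1.81 μm/a
  r_corr = 2.777 + 1.81 = 4.588 μm/a
Convert to mass loss: 4.588 μm/a × 8.96 g/cm³ = 41.1 g·m⁻²·a⁻¹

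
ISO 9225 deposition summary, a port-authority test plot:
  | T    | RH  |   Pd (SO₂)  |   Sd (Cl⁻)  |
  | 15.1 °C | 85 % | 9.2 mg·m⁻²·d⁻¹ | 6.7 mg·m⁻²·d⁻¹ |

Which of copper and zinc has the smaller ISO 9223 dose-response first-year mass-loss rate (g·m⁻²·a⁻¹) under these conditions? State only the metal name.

zinc

copper: temperature factor f = -0.080·(5.1) = -0.4080
  SO₂ term: 0.0053·9.2^0.26·exp(0.059·85-0.4080) = 0.9455
  Cl⁻ term: 0.01025·6.7^0.27·exp(0.036·85+0.049·15.1) = 0.7657
  sum: 0.9455 + 0.7657 → r_corr = 1.711 μm/a
  mass loss = 1.711 μm/a × 8.96 g/cm³ = 15.33 g·m⁻²·a⁻¹
zinc: T>10 °C ⇒ hinge -0.071·(15.1−10) = -0.3621
  Pd branch = 0.0129·Pd^0.44·e^(0.046·RH+f) = 1.19 μm/a
  Cl⁻ term: 0.0175·6.7^0.57·exp(0.008·85+0.085·15.1) = 0.3687
  sum: 1.19 + 0.3687 → r_corr = 1.559 μm/a
  mass loss = 1.559 μm/a × 7.14 g/cm³ = 11.13 g·m⁻²·a⁻¹
Ordering by g·m⁻²·a⁻¹: copper (15.3) > zinc (11.1)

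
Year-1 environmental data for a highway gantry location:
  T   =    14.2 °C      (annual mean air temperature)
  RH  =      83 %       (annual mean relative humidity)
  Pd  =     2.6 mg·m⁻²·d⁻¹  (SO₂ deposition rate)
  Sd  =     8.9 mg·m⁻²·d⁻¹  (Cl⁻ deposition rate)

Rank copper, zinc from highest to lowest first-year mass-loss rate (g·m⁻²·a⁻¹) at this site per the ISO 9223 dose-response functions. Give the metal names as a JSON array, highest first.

copper: T>10 °C ⇒ hinge -0.080·(14.2−10) = -0.3360
  Pd branch = 0.0053·Pd^0.26·e^(0.059·RH+f) = 0.6501 μm/a
  Sd branch = 0.01025·Sd^0.27·e^(0.036·RH+0.049·T) = 0.7361 μm/a
  sum: 0.6501 + 0.7361 → r_corr = 1.386 μm/a
  mass loss = 1.386 μm/a × 8.96 g/cm³ = 12.42 g·m⁻²·a⁻¹
zinc: f(T) = -0.071·(T−10) [T>10 °C] = -0.2982
  Pd branch = 0.0129·Pd^0.44·e^(0.046·RH+f) = 0.6634 μm/a
  Sd branch = 0.0175·Sd^0.57·e^(0.008·RH+0.085·T) = 0.3951 μm/a
  r_corr = 0.6634 + 0.3951 = 1.059 μm/a
  mass loss = 1.059 μm/a × 7.14 g/cm³ = 7.558 g·m⁻²·a⁻¹
Ordering by g·m⁻²·a⁻¹: copper (12.4) > zinc (7.56)

["copper", "zinc"]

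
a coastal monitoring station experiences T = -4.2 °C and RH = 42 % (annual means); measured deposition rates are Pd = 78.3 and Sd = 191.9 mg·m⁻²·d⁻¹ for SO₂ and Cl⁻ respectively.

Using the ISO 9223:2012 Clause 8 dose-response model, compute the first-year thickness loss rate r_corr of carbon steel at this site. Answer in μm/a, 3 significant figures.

carbon steel: temperature factor f = +0.150·(-14.2) = -2.1300
  SO₂ term: 1.77·78.3^0.52·exp(0.02·42-2.1300) = 4.704
  Cl⁻ term: 0.102·191.9^0.62·exp(0.033·42+0.04·-4.2) = 8.976
  sum: 4.704 + 8.976 → r_corr = 13.68 μm/a

r_corr = 13.7 μm/a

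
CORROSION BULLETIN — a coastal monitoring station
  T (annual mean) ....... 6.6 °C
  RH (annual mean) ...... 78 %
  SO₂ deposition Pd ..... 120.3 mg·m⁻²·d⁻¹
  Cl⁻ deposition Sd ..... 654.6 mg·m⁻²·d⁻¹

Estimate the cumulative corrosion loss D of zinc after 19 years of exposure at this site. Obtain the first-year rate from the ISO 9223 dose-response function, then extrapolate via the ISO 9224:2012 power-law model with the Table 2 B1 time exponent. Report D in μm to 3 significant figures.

zinc: temperature factor f = +0.038·(-3.4) = -0.1292
  SO₂ term: 0.0129·120.3^0.44·exp(0.046·78-0.1292) = 3.373
  Cl⁻ term: 0.0175·654.6^0.57·exp(0.008·78+0.085·6.6) = 2.306
  r_corr = 3.373 + 2.306 = 5.679 μm/a
ISO 9224: D(t) = r_corr · t^b with b = 0.813 (zinc, B1)
  D(19) = 5.679 × 19^0.813 = 5.679 × 10.96 = 62.21 μm

D(19) = 62.2 μm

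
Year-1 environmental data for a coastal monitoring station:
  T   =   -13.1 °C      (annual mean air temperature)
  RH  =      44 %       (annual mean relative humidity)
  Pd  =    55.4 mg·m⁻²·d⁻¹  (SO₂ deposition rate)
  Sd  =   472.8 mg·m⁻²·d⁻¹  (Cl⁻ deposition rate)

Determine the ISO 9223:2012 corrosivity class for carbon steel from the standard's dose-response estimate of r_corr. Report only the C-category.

carbon steel: f(T) = +0.150·(T−10) [T≤10 °C] = -3.4650
  SO₂ term: 1.77·55.4^0.52·exp(0.02·44-3.4650) = 1.076
  Cl⁻ term: 0.102·472.8^0.62·exp(0.033·44+0.04·-13.1) = 11.75
  r_corr = 1.076 + 11.75 = 12.82 μm/a
ISO 9223 Table 2 (carbon steel): 1.3 < 12.8 ≤ 25 μm/a ⇒ C2

C2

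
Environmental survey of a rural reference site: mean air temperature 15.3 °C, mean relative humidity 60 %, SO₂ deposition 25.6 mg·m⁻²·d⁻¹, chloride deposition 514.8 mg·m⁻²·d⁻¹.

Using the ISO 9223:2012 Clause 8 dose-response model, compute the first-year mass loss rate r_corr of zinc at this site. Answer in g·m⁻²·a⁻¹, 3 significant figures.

zinc: f(T) = -0.071·(T−10) [T>10 °C] = -0.3763
  SO₂ term: 0.0129·25.6^0.44·exp(0.046·60-0.3763) = 0.5827
  Sd branch = 0.0175·Sd^0.57·e^(0.008·RH+0.085·T) = 3.647 μm/a
  sum: 0.5827 + 3.647 → r_corr = 4.23 μm/a
Convert to mass loss: 4.23 μm/a × 7.14 g/cm³ = 30.2 g·m⁻²·a⁻¹

r_corr = 30.2 g·m⁻²·a⁻¹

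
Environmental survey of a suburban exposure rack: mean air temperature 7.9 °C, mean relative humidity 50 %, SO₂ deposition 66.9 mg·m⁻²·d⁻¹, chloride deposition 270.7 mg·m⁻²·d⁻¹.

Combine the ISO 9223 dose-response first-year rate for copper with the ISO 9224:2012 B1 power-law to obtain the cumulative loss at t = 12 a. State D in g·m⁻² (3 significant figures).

copper: f(T) = +0.126·(T−10) [T≤10 °C] = -0.2646
  SO₂ term: 0.0053·66.9^0.26·exp(0.059·50-0.2646) = 0.2318
  Sd branch = 0.01025·Sd^0.27·e^(0.036·RH+0.049·T) = 0.4143 μm/a
  sum: 0.2318 + 0.4143 → r_corr = 0.6461 μm/a
Power-law: D(12) = r_corr · 12^0.667
  D(12) = 0.6461 × 12^0.667 = 0.6461 × 5.246 = 3.39 μm
  Mass loss = 3.39 μm × 8.96 g/cm³ = 30.37 g·m⁻²

D(12) = 30.4 g·m⁻²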